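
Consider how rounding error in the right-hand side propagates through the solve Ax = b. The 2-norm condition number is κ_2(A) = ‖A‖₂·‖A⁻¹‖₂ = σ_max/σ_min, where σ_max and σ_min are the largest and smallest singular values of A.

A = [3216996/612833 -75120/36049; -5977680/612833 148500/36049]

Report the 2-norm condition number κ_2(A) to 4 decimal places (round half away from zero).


M = AᵀA = [159452323344/1299530401 -66432130560/1299530401; -66432130560/1299530401 27695264400/1299530401]. tr(M)=1107382176/7689529, det(M)=12960000/7689529
char-poly roots: 144 and 90000/7689529
so κ_2 = √(144 / (90000/7689529)) = 110.9200

110.9200


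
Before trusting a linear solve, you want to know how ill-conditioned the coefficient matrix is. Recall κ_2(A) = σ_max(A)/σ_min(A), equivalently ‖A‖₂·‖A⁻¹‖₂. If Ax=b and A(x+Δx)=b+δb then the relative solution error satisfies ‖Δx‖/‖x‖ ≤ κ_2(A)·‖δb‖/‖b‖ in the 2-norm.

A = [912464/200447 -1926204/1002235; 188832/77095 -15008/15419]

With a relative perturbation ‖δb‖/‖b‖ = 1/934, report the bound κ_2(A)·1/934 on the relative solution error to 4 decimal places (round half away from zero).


0.1214

form AᵀA = [92875035904/3475692025 -1547775936/139027681; -1547775936/139027681 16131145744/3475692025] with trace 645006992/20566225 and determinant 39337984/514155625
char-poly roots: 784/25 and 50176/20566225
so κ_2 = √((784/25) / (50176/20566225)) = 113.3750
bound on ‖Δx‖/‖x‖: κ·ε = 113.3750·1/934 = 0.1214


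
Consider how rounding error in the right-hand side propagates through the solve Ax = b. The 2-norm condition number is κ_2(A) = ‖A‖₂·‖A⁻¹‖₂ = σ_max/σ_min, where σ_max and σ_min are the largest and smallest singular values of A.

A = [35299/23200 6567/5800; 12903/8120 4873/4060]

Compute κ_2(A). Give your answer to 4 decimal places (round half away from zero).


M = AᵀA = [151783489/31360000 28458837/7840000; 28458837/7840000 5336221/1960000]. tr(M)=9486521/1254400, det(M)=14641/20070400
char-poly roots: 121/16 and 121/1254400
κ_2(A) = √(λ_max/λ_min) = √((121/16) / (121/1254400)) = 280.0000

280.0000


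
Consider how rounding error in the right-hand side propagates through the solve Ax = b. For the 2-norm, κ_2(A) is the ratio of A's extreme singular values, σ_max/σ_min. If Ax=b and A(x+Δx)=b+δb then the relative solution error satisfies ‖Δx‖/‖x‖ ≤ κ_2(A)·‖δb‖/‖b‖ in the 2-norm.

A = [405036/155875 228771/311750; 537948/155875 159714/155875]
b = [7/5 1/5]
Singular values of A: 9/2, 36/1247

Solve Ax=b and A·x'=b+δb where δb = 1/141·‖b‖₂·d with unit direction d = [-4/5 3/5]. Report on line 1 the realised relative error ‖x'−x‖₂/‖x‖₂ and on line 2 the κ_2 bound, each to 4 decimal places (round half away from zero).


0.0100
1.1055

σ_max = 9/2, σ_min = 36/1247
κ = σ_max/σ_min = (9/2)/(36/1247) = 155.8750
worst-case relative error ≤ 155.8750 × 1/141 = 1.1055
solve Ax = b  →  x = [9.9122 -33.1911]
2-norm of b is 1.4142; of x, 34.6396
δb = ε·‖b‖·d = [-0.0080 0.0060]; solving A·Δx = δb gives ‖Δx‖ = 0.3474
dividing the unrounded norms, ‖Δx‖/‖x‖ = 0.0100
so the bound overstates the realised error by a factor of ≈ 110.2225 (computed from the unrounded values)


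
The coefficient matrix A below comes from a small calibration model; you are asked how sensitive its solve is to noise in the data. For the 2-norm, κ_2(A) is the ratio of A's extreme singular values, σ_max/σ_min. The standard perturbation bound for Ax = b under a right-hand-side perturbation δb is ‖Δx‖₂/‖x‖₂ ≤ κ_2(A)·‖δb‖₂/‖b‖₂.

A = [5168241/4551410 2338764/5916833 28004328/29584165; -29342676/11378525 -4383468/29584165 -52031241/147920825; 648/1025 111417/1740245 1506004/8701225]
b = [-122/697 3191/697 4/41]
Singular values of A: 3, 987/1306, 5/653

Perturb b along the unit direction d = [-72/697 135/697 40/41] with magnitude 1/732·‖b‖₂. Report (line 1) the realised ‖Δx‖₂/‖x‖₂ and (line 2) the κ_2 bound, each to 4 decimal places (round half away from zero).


from the listed singular values, σ₁ = 3, σ_n = 5/653
κ_2(A) = 3 / (5/653) = 391.8000
perturbation bound = 391.8000·1/732 = 0.5352
solve Ax = b  →  x = [-2.0210 -119.7203 52.2313]
‖b‖₂ = 4.5826 and ‖x‖₂ = 130.6336
Δx = A⁻¹·δb where δb = 1/732·4.5826·d; ‖Δx‖ = 0.8176
realised ‖Δx‖/‖x‖ = 0.0063
so the bound overstates the realised error by a factor of ≈ 85.5198 (computed from the unrounded values)

0.0063
0.5352


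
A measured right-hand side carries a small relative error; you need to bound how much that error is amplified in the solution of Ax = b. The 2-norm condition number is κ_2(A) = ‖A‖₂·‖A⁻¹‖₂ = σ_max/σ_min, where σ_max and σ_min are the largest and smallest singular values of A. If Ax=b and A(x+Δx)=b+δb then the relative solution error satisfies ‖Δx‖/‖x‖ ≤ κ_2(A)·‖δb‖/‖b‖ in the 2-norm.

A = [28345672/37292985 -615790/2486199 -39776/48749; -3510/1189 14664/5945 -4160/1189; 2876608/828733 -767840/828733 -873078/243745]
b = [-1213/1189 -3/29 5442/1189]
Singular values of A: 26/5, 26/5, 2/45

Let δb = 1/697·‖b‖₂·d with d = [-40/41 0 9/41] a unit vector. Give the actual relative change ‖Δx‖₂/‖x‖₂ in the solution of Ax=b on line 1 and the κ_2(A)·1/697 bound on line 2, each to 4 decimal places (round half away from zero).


0.0034
0.1679

largest singular value 26/5, smallest 2/45
κ_2(A) = (26/5) / (2/45) = 117.0000
κ_2(A)·‖δb‖/‖b‖ = 0.1679
solve Ax = b  →  x = [21.2286 38.5777 9.3152]
2-norm of b is 4.6904; of x, 45.0074
with δb = [-0.0066 0.0000 0.0015], A·Δx = δb → ‖Δx‖ = 0.1514
dividing the unrounded norms, ‖Δx‖/‖x‖ = 0.0034
realised/bound (from unrounded values) ≈ 0.0200


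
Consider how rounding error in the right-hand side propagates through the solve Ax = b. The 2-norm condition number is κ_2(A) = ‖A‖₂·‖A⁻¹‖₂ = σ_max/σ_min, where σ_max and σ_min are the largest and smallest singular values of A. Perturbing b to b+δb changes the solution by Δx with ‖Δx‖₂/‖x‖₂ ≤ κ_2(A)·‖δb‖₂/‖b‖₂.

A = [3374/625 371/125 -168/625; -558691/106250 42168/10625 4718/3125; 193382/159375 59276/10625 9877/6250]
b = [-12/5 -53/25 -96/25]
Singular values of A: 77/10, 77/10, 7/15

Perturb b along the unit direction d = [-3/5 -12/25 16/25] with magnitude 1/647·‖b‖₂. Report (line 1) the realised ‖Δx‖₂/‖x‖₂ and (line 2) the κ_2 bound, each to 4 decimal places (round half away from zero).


from the listed singular values, σ₁ = 77/10, σ_n = 7/15
κ_2(A) = (77/10) / (7/15) = 16.5000
worst-case relative error ≤ 16.5000 × 1/647 = 0.0255
solve Ax = b  →  x = [-0.1091 -0.6234 -0.1455]
‖b‖ = 5.0000, ‖x‖ = 0.6494
re-solving with b+δb shifts x by Δx of norm 0.0166
dividing the unrounded norms, ‖Δx‖/‖x‖ = 0.0255
realised/bound = 1 exactly: the bound is attained for this b and d

0.0255
0.0255


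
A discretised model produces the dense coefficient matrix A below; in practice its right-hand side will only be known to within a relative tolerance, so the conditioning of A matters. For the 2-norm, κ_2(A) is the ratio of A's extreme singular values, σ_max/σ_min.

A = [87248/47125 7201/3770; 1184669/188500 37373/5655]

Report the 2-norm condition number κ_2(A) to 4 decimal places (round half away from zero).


390.0000

M = AᵀA = [2440377689/56851600 384354173/8527740; 384354173/8527740 242146165/5116644]. tr(M)=54908461/608400, det(M)=130321/2433600
char-poly roots: 361/4 and 361/608400
κ = σ_max/σ_min = (19/2)/(19/780) = 390.0000


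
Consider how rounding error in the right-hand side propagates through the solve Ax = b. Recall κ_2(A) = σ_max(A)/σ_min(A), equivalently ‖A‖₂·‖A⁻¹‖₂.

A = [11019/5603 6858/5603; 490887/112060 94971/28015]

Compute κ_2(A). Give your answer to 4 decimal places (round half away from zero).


27.5840

M = AᵀA = [1713239001/74304400 320573133/18576100; 320573133/18576100 60327189/4644025]. tr(M)=107138961/2972176, det(M)=1265625/743044
char-poly roots: 36 and 140625/2972176
κ_2(A) = √(λ_max/λ_min) = √(36 / (140625/2972176)) = 27.5840


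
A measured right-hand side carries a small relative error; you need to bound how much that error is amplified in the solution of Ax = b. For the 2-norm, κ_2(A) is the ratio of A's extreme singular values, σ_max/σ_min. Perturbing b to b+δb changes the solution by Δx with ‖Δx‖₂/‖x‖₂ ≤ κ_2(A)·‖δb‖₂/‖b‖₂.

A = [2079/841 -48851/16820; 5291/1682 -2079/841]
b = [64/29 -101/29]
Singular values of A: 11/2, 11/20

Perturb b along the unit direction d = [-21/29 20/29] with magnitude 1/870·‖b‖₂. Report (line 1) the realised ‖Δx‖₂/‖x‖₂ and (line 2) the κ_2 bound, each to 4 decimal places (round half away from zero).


largest singular value 11/2, smallest 11/20
κ_2(A) = (11/2) / (11/20) = 10.0000
κ_2(A)·‖δb‖/‖b‖ = 0.0115
solve Ax = b  →  x = [-5.1473 -5.1411]
‖b‖₂ = 4.1231 and ‖x‖₂ = 7.2750
re-solving with b+δb shifts x by Δx of norm 0.0086
realised ‖Δx‖/‖x‖ = 0.0012
realised/bound (from unrounded values) ≈ 0.1030

0.0012
0.0115


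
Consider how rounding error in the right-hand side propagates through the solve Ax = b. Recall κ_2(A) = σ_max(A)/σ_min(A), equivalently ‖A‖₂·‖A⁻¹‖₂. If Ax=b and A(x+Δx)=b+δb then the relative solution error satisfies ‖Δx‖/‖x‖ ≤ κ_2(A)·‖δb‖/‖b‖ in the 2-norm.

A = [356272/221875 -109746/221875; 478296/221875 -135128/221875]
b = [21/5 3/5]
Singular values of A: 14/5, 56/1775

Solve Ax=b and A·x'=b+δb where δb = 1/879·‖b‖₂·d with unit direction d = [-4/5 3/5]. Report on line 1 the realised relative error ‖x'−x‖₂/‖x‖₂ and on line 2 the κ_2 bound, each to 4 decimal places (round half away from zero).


from the listed singular values, σ₁ = 14/5, σ_n = 56/1775
κ = σ_max/σ_min = (14/5)/(56/1775) = 88.7500
bound on ‖Δx‖/‖x‖: κ·ε = 88.7500·1/879 = 0.1010
solve Ax = b  →  x = [-25.5964 -91.5857]
‖b‖ = 4.2426, ‖x‖ = 95.0953
re-solving with b+δb shifts x by Δx of norm 0.1530
relative error = 0.0016
so the bound overstates the realised error by a factor of ≈ 62.7597 (computed from the unrounded values)

0.0016
0.1010


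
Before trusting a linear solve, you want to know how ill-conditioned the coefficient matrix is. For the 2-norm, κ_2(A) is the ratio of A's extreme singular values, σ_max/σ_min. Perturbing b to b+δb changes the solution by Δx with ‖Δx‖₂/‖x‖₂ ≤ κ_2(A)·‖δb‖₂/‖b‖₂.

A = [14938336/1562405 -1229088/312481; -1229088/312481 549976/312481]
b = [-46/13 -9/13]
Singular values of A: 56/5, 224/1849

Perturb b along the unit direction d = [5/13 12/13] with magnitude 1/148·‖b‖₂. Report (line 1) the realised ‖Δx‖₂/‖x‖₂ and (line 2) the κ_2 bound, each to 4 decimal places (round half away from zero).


from the listed singular values, σ₁ = 56/5, σ_n = 224/1849
κ_2(A) = (56/5) / (224/1849) = 92.4500
κ_2(A)·‖δb‖/‖b‖ = 0.6247
solve Ax = b  →  x = [-6.5968 -15.1360]
2-norm of b is 3.6056; of x, 16.5111
with δb = [0.0094 0.0225], A·Δx = δb → ‖Δx‖ = 0.2011
dividing the unrounded norms, ‖Δx‖/‖x‖ = 0.0122
so the bound overstates the realised error by a factor of ≈ 51.2888 (computed from the unrounded values)

0.0122
0.6247


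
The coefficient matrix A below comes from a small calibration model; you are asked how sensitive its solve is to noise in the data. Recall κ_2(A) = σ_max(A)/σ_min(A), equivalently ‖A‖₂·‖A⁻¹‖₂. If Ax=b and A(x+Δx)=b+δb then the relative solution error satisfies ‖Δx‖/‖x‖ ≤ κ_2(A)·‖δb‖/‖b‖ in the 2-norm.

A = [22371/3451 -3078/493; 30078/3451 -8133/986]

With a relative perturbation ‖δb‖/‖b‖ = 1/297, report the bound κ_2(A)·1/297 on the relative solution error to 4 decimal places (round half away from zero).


0.8013

form AᵀA = [1405147725/11909401 -191170125/1701343; -191170125/1701343 104042025/972196] with trace 12745125/56644 and determinant 50625/56644
eigenvalues of AᵀA: λ = (tr ± √(tr²−4·det))/2 = 225, 225/56644
σ_max=√225=15, σ_min=√(225/56644)=(15/238) → κ = 238.0000
bound on ‖Δx‖/‖x‖: κ·ε = 238.0000·1/297 = 0.8013


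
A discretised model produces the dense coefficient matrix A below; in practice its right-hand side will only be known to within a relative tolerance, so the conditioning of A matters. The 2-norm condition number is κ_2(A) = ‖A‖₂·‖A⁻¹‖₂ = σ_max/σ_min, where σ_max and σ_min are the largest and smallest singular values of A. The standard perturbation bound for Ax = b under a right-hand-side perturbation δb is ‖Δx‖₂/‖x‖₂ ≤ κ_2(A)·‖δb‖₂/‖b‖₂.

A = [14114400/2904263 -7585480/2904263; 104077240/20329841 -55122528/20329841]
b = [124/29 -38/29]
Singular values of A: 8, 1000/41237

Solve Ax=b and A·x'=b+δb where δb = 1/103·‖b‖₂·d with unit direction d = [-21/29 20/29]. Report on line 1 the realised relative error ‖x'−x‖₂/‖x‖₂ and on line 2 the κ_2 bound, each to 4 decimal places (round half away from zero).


0.0109
3.2029

from the listed singular values, σ₁ = 8, σ_n = 1000/41237
κ_2(A) = 8 / (1000/41237) = 329.8960
perturbation bound = 329.8960·1/103 = 3.2029
solve Ax = b  →  x = [-77.4020 -145.6600]
‖b‖ = 4.4721, ‖x‖ = 164.9482
Δx = A⁻¹·δb where δb = 1/103·4.4721·d; ‖Δx‖ = 1.7905
relative error = 0.0109
realised/bound (from unrounded values) ≈ 0.0034


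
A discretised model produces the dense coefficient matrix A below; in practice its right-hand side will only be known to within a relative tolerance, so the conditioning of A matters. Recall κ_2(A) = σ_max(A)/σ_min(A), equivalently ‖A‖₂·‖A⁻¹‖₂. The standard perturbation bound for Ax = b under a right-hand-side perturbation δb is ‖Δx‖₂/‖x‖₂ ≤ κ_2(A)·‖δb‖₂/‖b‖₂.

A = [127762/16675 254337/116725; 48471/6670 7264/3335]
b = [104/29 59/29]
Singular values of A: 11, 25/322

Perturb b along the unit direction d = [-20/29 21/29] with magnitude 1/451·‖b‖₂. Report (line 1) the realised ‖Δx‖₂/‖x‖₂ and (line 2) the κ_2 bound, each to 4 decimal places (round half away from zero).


0.0091
0.3141

from the listed singular values, σ₁ = 11, σ_n = 25/322
condition number: 11 ÷ (25/322) = 141.6800
κ_2(A)·‖δb‖/‖b‖ = 0.3141
solve Ax = b  →  x = [3.9555 -12.2630]
2-norm of b is 4.1231; of x, 12.8851
δb = ε·‖b‖·d = [-0.0063 0.0066]; solving A·Δx = δb gives ‖Δx‖ = 0.1178
relative error = 0.0091
so the bound overstates the realised error by a factor of ≈ 34.3761 (computed from the unrounded values)


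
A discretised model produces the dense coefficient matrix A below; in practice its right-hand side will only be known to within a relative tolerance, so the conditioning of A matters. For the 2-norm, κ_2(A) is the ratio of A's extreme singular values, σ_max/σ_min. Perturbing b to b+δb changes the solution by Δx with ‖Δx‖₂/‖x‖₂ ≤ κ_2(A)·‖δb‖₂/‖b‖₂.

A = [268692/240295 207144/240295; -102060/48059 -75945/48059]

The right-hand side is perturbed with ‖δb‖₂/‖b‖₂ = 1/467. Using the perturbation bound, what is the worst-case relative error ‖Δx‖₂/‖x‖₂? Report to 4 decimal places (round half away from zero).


AᵀA = [1150870176/199798225 863085132/199798225; 863085132/199798225 647403849/199798225]; tr = 71930961/7991929, det = 32400/7991929
λ_max, λ_min = (71930961/7991929 ± √5173027396385121/63870929141041)/2 = 9, 3600/7991929
σ_max=√9=3, σ_min=√(3600/7991929)=(60/2827) → κ = 141.3500
perturbation bound = 141.3500·1/467 = 0.3027

0.3027


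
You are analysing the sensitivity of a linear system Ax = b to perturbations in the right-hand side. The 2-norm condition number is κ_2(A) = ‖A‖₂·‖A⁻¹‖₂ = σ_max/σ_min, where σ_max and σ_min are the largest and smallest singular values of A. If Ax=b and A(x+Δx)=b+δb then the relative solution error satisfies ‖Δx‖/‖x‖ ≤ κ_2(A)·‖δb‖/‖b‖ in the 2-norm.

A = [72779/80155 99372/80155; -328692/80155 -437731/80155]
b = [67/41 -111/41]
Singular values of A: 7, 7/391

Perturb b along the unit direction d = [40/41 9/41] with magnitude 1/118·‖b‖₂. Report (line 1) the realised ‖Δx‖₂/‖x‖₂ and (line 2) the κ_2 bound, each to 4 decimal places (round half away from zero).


σ_max = 7, σ_min = 7/391
condition number: 7 ÷ (7/391) = 391.0000
perturbation bound = 391.0000·1/118 = 3.3136
solve Ax = b  →  x = [-44.4286 33.8571]
2-norm of b is 3.1623; of x, 55.8588
re-solving with b+δb shifts x by Δx of norm 1.4969
dividing the unrounded norms, ‖Δx‖/‖x‖ = 0.0268
so the bound overstates the realised error by a factor of ≈ 123.6487 (computed from the unrounded values)

0.0268
3.3136


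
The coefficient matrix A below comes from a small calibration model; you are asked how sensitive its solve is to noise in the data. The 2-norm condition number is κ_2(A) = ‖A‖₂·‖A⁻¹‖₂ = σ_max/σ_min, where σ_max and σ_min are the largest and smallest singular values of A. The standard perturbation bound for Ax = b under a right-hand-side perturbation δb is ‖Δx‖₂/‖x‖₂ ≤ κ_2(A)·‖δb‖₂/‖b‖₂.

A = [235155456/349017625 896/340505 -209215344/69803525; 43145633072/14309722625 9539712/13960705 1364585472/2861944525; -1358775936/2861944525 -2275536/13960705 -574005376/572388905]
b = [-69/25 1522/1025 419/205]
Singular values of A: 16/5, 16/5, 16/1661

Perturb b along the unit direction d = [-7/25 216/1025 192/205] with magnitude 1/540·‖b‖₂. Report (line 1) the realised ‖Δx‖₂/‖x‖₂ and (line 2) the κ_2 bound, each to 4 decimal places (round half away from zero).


σ_max = 16/5, σ_min = 16/1661
condition number: (16/5) ÷ (16/1661) = 332.2000
perturbation bound = 332.2000·1/540 = 0.6152
solve Ax = b  →  x = [66.8572 -303.7729 15.6835]
‖b‖₂ = 3.7417 and ‖x‖₂ = 311.4383
δb = ε·‖b‖·d = [-0.0019 0.0015 0.0065]; solving A·Δx = δb gives ‖Δx‖ = 0.7193
dividing the unrounded norms, ‖Δx‖/‖x‖ = 0.0023
realised/bound (from unrounded values) ≈ 0.0038

0.0023
0.6152


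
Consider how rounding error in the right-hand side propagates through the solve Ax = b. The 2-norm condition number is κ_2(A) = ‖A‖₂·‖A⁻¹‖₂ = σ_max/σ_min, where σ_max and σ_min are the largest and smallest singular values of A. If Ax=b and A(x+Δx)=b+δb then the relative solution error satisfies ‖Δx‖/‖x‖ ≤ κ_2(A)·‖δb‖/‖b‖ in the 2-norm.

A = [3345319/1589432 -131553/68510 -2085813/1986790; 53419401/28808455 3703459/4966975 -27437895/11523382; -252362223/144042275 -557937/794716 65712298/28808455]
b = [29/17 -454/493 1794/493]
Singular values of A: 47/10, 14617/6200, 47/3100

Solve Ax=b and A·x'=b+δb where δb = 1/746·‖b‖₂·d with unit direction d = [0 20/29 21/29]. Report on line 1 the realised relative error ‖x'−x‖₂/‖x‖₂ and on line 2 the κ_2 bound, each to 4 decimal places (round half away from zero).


0.0028
0.4155

largest singular value 47/10, smallest 47/3100
κ = σ_max/σ_min = (47/10)/(47/3100) = 310.0000
worst-case relative error ≤ 310.0000 × 1/746 = 0.4155
solve Ax = b  →  x = [88.2375 49.5619 84.6233]
‖b‖₂ = 4.1231 and ‖x‖₂ = 131.9217
re-solving with b+δb shifts x by Δx of norm 0.3645
relative error = 0.0028
tightness: 0.0028 against a bound of 0.4155 (unrounded ratio ≈ 0.0066)


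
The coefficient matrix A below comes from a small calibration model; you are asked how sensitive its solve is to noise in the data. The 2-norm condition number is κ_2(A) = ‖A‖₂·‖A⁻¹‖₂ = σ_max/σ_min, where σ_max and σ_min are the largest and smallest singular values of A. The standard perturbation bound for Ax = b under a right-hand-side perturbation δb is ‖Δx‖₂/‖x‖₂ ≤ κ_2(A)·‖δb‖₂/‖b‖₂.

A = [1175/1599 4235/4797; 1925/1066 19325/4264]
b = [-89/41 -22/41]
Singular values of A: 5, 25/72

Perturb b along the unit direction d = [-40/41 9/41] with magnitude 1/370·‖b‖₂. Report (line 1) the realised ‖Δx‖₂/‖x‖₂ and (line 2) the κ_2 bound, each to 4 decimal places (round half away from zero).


0.0030
0.0389

largest singular value 5, smallest 25/72
κ_2(A) = 5 / (25/72) = 14.4000
worst-case relative error ≤ 14.4000 × 1/370 = 0.0389
solve Ax = b  →  x = [-5.3938 2.0308]
‖b‖₂ = 2.2361 and ‖x‖₂ = 5.7635
with δb = [-0.0059 0.0013], A·Δx = δb → ‖Δx‖ = 0.0174
relative error = 0.0030
tightness: 0.0030 against a bound of 0.0389 (unrounded ratio ≈ 0.0776)


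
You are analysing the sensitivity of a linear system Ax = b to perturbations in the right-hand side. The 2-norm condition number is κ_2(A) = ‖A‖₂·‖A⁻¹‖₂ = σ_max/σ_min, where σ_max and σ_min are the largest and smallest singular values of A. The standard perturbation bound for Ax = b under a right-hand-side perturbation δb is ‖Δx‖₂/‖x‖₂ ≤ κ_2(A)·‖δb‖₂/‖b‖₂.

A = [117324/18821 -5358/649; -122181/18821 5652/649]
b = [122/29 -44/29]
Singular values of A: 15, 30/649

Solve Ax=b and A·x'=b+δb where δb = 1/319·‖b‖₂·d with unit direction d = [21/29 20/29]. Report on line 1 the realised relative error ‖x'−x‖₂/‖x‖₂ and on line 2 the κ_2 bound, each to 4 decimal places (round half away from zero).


σ_max = 15, σ_min = 30/649
condition number: 15 ÷ (30/649) = 324.5000
bound on ‖Δx‖/‖x‖: κ·ε = 324.5000·1/319 = 1.0172
solve Ax = b  →  x = [34.7733 25.7467]
‖b‖₂ = 4.4721 and ‖x‖₂ = 43.2675
with δb = [0.0102 0.0097], A·Δx = δb → ‖Δx‖ = 0.3033
dividing the unrounded norms, ‖Δx‖/‖x‖ = 0.0070
so the bound overstates the realised error by a factor of ≈ 145.1236 (computed from the unrounded values)

0.0070
1.0172


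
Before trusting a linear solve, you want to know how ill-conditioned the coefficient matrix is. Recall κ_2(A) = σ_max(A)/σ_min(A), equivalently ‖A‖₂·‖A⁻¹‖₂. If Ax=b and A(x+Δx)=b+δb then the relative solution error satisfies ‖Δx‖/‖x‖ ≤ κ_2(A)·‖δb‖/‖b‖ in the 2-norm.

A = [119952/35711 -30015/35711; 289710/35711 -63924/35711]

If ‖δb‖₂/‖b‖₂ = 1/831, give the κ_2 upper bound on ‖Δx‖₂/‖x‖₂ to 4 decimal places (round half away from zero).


AᵀA = [581777316/7546009 -130886280/7546009; -130886280/7546009 29509929/7546009]; tr = 363645/4489, det = 2916/4489
char-poly roots: 81 and 36/4489
κ_2(A) = √(λ_max/λ_min) = √(81 / (36/4489)) = 100.5000
κ_2(A)·‖δb‖/‖b‖ = 0.1209

0.1209


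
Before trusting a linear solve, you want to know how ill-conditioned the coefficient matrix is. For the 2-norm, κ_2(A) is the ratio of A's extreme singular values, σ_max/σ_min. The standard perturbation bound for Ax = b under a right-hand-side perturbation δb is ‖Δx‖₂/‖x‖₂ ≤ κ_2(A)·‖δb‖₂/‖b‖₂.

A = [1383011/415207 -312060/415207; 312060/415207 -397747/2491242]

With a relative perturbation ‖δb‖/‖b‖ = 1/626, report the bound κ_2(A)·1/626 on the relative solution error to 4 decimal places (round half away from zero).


0.5919

M = AᵀA = [1195776841/102556129 -269047730/102556129; -269047730/102556129 2179616089/3692020644]. tr(M)=26905165/2196324, det(M)=2401/2196324
solving λ² − 26905165/2196324·λ + 2401/2196324 = 0 gives λ = 49/4, 49/549081
so κ_2 = √((49/4) / (49/549081)) = 370.5000
perturbation bound = 370.5000·1/626 = 0.5919


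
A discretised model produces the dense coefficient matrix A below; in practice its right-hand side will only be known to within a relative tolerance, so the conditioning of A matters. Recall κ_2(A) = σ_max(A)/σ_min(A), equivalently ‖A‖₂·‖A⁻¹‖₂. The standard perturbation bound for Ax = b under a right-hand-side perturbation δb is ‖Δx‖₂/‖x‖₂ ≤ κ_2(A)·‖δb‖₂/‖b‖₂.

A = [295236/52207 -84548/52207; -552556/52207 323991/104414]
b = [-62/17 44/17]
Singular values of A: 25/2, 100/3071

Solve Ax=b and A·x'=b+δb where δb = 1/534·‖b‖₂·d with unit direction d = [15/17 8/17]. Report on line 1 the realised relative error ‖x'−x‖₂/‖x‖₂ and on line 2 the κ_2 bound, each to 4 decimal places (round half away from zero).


0.0042
0.7189

from the listed singular values, σ₁ = 25/2, σ_n = 100/3071
κ = σ_max/σ_min = (25/2)/(100/3071) = 383.8750
worst-case relative error ≤ 383.8750 × 1/534 = 0.7189
solve Ax = b  →  x = [-17.5048 -58.8736]
2-norm of b is 4.4721; of x, 61.4208
with δb = [0.0074 0.0039], A·Δx = δb → ‖Δx‖ = 0.2572
relative error = 0.0042
tightness: 0.0042 against a bound of 0.7189 (unrounded ratio ≈ 0.0058)


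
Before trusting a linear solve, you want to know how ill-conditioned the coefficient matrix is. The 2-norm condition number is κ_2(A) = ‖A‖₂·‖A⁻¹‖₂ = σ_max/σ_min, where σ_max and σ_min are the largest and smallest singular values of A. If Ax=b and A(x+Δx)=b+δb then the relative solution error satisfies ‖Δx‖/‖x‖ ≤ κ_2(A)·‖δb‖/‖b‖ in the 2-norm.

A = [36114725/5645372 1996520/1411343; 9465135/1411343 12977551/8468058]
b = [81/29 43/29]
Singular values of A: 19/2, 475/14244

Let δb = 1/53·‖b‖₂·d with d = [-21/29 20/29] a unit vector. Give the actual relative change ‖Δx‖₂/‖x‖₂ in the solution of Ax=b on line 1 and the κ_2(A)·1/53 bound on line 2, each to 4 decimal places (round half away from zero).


0.0597
5.3751

σ_max = 19/2, σ_min = 475/14244
condition number: (19/2) ÷ (475/14244) = 284.8800
perturbation bound = 284.8800·1/53 = 5.3751
solve Ax = b  →  x = [6.8907 -29.1866]
‖b‖₂ = 3.1623 and ‖x‖₂ = 29.9890
re-solving with b+δb shifts x by Δx of norm 1.7892
dividing the unrounded norms, ‖Δx‖/‖x‖ = 0.0597
realised/bound (from unrounded values) ≈ 0.0111


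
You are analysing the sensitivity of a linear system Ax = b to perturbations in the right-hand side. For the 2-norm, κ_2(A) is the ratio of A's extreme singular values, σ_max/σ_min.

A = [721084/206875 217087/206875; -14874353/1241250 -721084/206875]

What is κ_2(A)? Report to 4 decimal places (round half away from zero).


form AᵀA = [383944022449/2465122500 9331908586/205426875; 9331908586/205426875 907342241/68475625] with trace 666573349/3944196 and determinant 714025/3944196
λ_max, λ_min = (666573349/3944196 ± √444308764578880201/15556682086416)/2 = 169, 4225/3944196
so κ_2 = √(169 / (4225/3944196)) = 397.2000

397.2000


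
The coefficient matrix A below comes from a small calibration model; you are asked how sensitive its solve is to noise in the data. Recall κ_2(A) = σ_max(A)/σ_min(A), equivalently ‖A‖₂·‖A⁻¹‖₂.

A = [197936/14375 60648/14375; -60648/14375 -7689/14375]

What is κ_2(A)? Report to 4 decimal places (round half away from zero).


21.5625

M = AᵀA = [68570944/330625 19953192/330625; 19953192/330625 5979681/330625]. tr(M)=119281/529, det(M)=57600/529
λ_max, λ_min = (119281/529 ± √14106075361/279841)/2 = 225, 256/529
κ = σ_max/σ_min = 15/(16/23) = 21.5625


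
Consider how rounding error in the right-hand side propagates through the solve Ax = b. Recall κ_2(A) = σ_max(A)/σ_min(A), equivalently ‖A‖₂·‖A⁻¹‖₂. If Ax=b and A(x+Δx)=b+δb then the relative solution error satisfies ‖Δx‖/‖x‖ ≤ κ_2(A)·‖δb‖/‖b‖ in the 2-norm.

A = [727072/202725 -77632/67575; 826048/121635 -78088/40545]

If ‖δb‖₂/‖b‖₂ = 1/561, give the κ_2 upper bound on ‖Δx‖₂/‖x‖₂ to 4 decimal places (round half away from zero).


AᵀA = [75489915904/1279850625 -7337741824/426616875; -7337741824/426616875 715169344/142205625]; tr = 131082304/2047761, det = 1638400/2047761
λ_max, λ_min = (131082304/2047761 ± √17169150215458816/4193325113121)/2 = 64, 25600/2047761
κ_2(A) = √(λ_max/λ_min) = √(64 / (25600/2047761)) = 71.5500
κ_2(A)·‖δb‖/‖b‖ = 0.1275

0.1275


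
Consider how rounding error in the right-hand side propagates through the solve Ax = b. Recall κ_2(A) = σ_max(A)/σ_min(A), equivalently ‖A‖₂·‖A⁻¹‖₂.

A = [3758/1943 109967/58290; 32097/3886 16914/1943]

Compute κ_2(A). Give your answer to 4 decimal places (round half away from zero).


120.6000

form AᵀA = [1086707665/15100996 4278292928/56628735; 4278292928/56628735 269567797489/3397724100] with trace 305634377/2020050 and determinant 2825761/1795600
solving λ² − 305634377/2020050·λ + 2825761/1795600 = 0 gives λ = 15129/100, 1681/161604
κ = σ_max/σ_min = (123/10)/(41/402) = 120.6000


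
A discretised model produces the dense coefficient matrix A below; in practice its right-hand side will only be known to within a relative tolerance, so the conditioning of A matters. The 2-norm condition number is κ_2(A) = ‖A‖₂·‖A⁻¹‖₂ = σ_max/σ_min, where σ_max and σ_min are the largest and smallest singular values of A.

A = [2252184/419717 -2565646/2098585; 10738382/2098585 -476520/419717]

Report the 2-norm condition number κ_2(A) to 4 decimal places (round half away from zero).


353.0000

AᵀA = [287896750564/5236693225 -12955244544/1047338645; -12955244544/1047338645 14577077476/5236693225]; tr = 35987368/623045, det = 2085136/77880625
eigenvalues of AᵀA: λ = (tr ± √(tr²−4·det))/2 = 1444/25, 1444/3115225
so κ_2 = √((1444/25) / (1444/3115225)) = 353.0000


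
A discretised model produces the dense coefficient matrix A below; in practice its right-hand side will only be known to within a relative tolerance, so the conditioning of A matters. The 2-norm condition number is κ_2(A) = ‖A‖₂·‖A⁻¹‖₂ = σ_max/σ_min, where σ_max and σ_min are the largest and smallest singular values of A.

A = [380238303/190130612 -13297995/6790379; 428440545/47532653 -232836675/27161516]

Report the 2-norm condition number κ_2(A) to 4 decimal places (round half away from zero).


319.8160

AᵀA = [1833171907594689/21504848078224 -15587905857390/192007572127; -15587905857390/192007572127 33933553814025/438874450576]; tr = 2078428088277/12785284232, det = 105706265625/409129095424
eigenvalues of AᵀA: λ = (tr ± √(tr²−4·det))/2 = 2601/16, 40640625/25570568464
σ_max=√(2601/16)=(51/4), σ_min=√(40640625/25570568464)=(6375/159908) → κ = 319.8160


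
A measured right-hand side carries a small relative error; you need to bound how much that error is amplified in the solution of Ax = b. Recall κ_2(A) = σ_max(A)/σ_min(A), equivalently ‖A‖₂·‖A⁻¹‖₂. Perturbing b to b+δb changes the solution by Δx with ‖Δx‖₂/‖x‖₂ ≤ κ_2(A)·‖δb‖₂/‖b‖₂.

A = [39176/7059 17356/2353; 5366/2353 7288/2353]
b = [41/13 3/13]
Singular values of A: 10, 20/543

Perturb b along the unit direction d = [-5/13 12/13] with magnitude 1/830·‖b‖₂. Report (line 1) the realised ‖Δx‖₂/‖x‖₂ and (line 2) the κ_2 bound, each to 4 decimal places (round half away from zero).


0.0038
0.3271

largest singular value 10, smallest 20/543
κ = σ_max/σ_min = 10/(20/543) = 271.5000
κ_2(A)·‖δb‖/‖b‖ = 0.3271
solve Ax = b  →  x = [21.9000 -16.0500]
‖b‖ = 3.1623, ‖x‖ = 27.1517
δb = ε·‖b‖·d = [-0.0015 0.0035]; solving A·Δx = δb gives ‖Δx‖ = 0.1034
relative error = 0.0038
so the bound overstates the realised error by a factor of ≈ 85.8611 (computed from the unrounded values)


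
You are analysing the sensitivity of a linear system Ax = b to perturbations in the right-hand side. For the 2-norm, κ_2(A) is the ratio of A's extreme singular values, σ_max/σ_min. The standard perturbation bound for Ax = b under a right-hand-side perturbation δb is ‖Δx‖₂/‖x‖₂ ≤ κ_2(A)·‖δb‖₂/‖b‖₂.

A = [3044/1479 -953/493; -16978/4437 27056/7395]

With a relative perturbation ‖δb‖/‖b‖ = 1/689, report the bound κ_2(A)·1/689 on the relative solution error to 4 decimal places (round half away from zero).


form AᵀA = [1285972/68121 -2041172/113535; -2041172/113535 3240049/189225] with trace 72901/2025 and determinant 4/225
λ_max, λ_min = (72901/2025 ± √5314264201/4100625)/2 = 36, 1/2025
σ_max=√36=6, σ_min=√(1/2025)=(1/45) → κ = 270.0000
perturbation bound = 270.0000·1/689 = 0.3919

0.3919


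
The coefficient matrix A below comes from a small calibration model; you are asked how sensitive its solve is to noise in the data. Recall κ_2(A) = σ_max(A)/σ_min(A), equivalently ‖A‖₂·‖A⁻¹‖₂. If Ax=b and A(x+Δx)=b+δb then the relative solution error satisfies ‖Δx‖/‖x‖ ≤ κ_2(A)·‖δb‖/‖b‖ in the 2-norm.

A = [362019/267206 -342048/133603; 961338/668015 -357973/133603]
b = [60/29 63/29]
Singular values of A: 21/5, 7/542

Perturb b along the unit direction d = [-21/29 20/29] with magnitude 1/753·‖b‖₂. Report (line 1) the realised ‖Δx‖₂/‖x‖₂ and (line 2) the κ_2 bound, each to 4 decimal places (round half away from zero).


0.4319
0.4319

from the listed singular values, σ₁ = 21/5, σ_n = 7/542
condition number: (21/5) ÷ (7/542) = 325.2000
perturbation bound = 325.2000·1/753 = 0.4319
solve Ax = b  →  x = [0.3361 -0.6303]
‖b‖ = 3.0000, ‖x‖ = 0.7143
re-solving with b+δb shifts x by Δx of norm 0.3085
realised ‖Δx‖/‖x‖ = 0.4319
realised/bound = 1 exactly: the bound is attained for this b and d


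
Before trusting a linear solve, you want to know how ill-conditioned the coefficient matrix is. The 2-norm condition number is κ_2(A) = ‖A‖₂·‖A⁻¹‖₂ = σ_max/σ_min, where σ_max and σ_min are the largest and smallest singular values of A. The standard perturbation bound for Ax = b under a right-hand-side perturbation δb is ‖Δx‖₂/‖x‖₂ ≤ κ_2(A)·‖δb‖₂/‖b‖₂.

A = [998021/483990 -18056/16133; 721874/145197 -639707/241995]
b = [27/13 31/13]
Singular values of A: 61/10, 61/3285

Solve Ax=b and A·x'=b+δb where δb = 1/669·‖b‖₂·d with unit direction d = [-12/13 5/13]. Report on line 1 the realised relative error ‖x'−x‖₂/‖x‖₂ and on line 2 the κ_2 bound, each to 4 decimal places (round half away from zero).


0.0047
0.4910

σ_max = 61/10, σ_min = 61/3285
κ_2(A) = (61/10) / (61/3285) = 328.5000
κ_2(A)·‖δb‖/‖b‖ = 0.4910
solve Ax = b  →  x = [-24.9084 -47.7483]
‖b‖ = 3.1623, ‖x‖ = 53.8547
re-solving with b+δb shifts x by Δx of norm 0.2546
dividing the unrounded norms, ‖Δx‖/‖x‖ = 0.0047
so the bound overstates the realised error by a factor of ≈ 103.8852 (computed from the unrounded values)


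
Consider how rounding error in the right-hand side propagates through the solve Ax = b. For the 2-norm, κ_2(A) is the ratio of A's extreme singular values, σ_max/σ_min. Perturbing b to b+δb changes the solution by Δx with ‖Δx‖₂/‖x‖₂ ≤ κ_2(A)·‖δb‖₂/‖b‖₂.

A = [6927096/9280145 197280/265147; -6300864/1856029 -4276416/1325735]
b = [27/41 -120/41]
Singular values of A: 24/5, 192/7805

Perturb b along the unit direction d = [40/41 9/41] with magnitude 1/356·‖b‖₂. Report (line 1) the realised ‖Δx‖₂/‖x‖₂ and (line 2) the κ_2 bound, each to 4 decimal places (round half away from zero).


0.5481
0.5481

from the listed singular values, σ₁ = 24/5, σ_n = 192/7805
κ = σ_max/σ_min = (24/5)/(192/7805) = 195.1250
κ_2(A)·‖δb‖/‖b‖ = 0.5481
solve Ax = b  →  x = [0.4526 0.4310]
2-norm of b is 3.0000; of x, 0.6250
Δx = A⁻¹·δb where δb = 1/356·3.0000·d; ‖Δx‖ = 0.3426
relative error = 0.5481
tightness: 0.5481 against a bound of 0.5481; the bound is attained (ratio 1)


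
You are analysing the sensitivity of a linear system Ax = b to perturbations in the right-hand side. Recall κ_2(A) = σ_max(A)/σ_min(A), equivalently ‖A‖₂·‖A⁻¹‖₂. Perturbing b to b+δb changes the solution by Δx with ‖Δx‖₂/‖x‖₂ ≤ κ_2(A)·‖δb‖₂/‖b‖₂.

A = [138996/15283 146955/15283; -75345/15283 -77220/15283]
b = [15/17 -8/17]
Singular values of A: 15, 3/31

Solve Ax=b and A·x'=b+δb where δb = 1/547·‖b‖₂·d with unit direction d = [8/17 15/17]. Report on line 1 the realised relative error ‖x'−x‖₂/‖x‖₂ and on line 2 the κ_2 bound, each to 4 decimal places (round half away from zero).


0.2834
0.2834

σ_max = 15, σ_min = 3/31
κ_2(A) = 15 / (3/31) = 155.0000
perturbation bound = 155.0000·1/547 = 0.2834
solve Ax = b  →  x = [0.0460 0.0483]
‖b‖₂ = 1.0000 and ‖x‖₂ = 0.0667
δb = ε·‖b‖·d = [0.0009 0.0016]; solving A·Δx = δb gives ‖Δx‖ = 0.0189
relative error = 0.2834
so the bound is sharp here: realised error equals the bound


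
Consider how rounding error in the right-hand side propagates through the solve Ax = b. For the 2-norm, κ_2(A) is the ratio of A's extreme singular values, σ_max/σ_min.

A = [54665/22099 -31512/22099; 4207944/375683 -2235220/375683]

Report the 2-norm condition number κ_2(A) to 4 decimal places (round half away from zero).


AᵀA = [11047234081/83960569 -5891441400/83960569; -5891441400/83960569 3142883536/83960569]; tr = 49100753/290521, det = 456976/290521
solving λ² − 49100753/290521·λ + 456976/290521 = 0 gives λ = 169, 2704/290521
σ_max=√169=13, σ_min=√(2704/290521)=(52/539) → κ = 134.7500

134.7500


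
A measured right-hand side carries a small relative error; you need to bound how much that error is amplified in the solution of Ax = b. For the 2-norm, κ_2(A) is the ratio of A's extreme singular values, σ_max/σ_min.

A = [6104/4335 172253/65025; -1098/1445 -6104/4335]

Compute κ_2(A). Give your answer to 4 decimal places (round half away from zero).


form AᵀA = [166468/65025 4681768/975375; 4681768/975375 131675881/14630625] with trace 585229/50625 and determinant 1156/1265625
λ_max, λ_min = (585229/50625 ± √342483618841/2562890625)/2 = 289/25, 4/50625
κ = σ_max/σ_min = (17/5)/(2/225) = 382.5000

382.5000


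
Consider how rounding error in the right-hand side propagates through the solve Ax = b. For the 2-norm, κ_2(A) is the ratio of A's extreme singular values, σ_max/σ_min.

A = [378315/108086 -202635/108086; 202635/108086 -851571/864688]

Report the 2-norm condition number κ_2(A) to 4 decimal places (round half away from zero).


299.2000

AᵀA = [318656025/20212082 -2719159065/323393312; -2719159065/323393312 11602330569/2587146496]; tr = 181281321/8952064, det = 164025/35808256
λ_max, λ_min = (181281321/8952064 ± √32861448981207441/80139449860096)/2 = 81/4, 2025/8952064
κ = σ_max/σ_min = (9/2)/(45/2992) = 299.2000


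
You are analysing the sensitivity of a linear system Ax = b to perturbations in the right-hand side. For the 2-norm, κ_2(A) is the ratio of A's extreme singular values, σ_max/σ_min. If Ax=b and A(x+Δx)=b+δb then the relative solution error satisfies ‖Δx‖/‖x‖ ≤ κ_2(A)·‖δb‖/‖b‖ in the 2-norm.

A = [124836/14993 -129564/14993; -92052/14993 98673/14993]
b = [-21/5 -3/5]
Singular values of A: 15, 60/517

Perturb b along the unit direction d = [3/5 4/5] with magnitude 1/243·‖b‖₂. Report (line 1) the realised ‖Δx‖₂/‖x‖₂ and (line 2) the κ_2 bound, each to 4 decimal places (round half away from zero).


0.0058
0.5319

largest singular value 15, smallest 60/517
condition number: 15 ÷ (60/517) = 129.2500
worst-case relative error ≤ 129.2500 × 1/243 = 0.5319
solve Ax = b  →  x = [-18.8569 -17.6828]
‖b‖ = 4.2426, ‖x‖ = 25.8508
re-solving with b+δb shifts x by Δx of norm 0.1504
relative error = 0.0058
tightness: 0.0058 against a bound of 0.5319 (unrounded ratio ≈ 0.0109)


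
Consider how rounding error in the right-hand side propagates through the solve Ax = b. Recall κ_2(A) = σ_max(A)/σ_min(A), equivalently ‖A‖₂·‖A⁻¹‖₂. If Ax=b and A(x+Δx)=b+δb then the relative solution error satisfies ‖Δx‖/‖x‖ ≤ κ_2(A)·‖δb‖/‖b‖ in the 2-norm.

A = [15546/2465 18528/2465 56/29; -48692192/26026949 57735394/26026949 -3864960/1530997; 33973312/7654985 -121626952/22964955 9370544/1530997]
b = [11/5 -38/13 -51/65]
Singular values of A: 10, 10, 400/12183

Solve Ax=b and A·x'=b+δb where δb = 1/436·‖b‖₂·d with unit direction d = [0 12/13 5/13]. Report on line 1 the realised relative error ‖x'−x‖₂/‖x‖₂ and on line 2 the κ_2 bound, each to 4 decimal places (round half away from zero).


0.0029
0.6986

largest singular value 10, smallest 400/12183
condition number: 10 ÷ (400/12183) = 304.5750
worst-case relative error ≤ 304.5750 × 1/436 = 0.6986
solve Ax = b  →  x = [55.7599 -29.5120 -66.0973]
‖b‖₂ = 3.7417 and ‖x‖₂ = 91.3728
δb = ε·‖b‖·d = [0.0000 0.0079 0.0033]; solving A·Δx = δb gives ‖Δx‖ = 0.2614
realised ‖Δx‖/‖x‖ = 0.0029
realised/bound (from unrounded values) ≈ 0.0041
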